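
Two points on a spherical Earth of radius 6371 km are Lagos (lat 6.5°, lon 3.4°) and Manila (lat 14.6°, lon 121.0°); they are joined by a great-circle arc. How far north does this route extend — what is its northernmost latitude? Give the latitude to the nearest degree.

The great circle lies in the plane with unit normal n̂ = (p₁ × p₂)/|p₁ × p₂|.
Here n̂_z ≈ +0.937; the vertex latitude is φ_max = arccos|n̂_z| ≈ 20.4°.
Check via Clairaut: cos φ_max = |cos φ₁| · sin C = cos(6.5°)·sin(70.6°) ≈ 0.937, again giving ≈ 20.4°.

≈ 20°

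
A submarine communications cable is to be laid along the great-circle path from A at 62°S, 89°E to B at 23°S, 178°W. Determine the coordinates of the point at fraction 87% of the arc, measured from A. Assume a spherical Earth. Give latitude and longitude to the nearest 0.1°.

Write both endpoints as unit vectors p₁, p₂ with components (cos φ cos λ, cos φ sin λ, sin φ).
The central angle between the endpoints is δ = arccos(p₁·p₂) ≈ 1.243 rad (71.2°).
Interpolate at f = 0.87 with slerp weights a = sin((1−f)δ)/sin δ ≈ 0.170, b = sin(fδ)/sin δ ≈ 0.932.
p = a·p₁ + b·p₂ ≈ (-0.856, 0.050, -0.514); φ = arcsin(p_z) ≈ -30.95°, λ = atan2(p_y, p_x) ≈ 176.67°.

≈ 30.9°S, 176.7°E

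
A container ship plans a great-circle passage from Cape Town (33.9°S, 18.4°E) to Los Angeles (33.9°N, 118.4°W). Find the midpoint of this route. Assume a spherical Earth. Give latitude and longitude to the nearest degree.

≈ (0°N, 50°W)

Write both endpoints as unit vectors p₁, p₂ with components (cos φ cos λ, cos φ sin λ, sin φ).
The central angle between the endpoints is δ = arccos(p₁·p₂) ≈ 2.521 rad (144.4°).
Interpolate at f = 1/2 with slerp weights a = sin((1−f)δ)/sin δ ≈ 1.636, b = sin(fδ)/sin δ ≈ 1.636.
p = a·p₁ + b·p₂ ≈ (0.643, -0.766, 0.000); φ = arcsin(p_z) ≈ 0.00°, λ = atan2(p_y, p_x) ≈ -50.00°.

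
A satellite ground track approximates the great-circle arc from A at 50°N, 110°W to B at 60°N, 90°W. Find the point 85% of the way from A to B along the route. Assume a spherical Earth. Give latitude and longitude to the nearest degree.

≈ 59°N, 94°W

From cos δ = sin φ₁ sin φ₂ + cos φ₁ cos φ₂ cos Δλ, the central angle is δ ≈ 0.264 rad (15.1°).
Interpolate at f = 0.85 with slerp weights a = sin((1−f)δ)/sin δ ≈ 0.152, b = sin(fδ)/sin δ ≈ 0.853.
p = a·p₁ + b·p₂ ≈ (-0.033, -0.518, 0.855); φ = arcsin(p_z) ≈ 58.73°, λ = atan2(p_y, p_x) ≈ -93.68°.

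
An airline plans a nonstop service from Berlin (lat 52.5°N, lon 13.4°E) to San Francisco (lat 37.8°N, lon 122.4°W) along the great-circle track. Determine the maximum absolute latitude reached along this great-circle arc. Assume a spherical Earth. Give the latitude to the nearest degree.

≈ 70°N

The great circle lies in the plane with unit normal n̂ = (p₁ × p₂)/|p₁ × p₂|.
Here n̂_z ≈ -0.339; the vertex latitude is φ_max = arccos|n̂_z| ≈ 70.2°.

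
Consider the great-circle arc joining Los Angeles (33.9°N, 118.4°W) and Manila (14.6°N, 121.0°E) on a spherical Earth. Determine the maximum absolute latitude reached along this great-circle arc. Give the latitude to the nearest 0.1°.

The great circle lies in the plane with unit normal n̂ = (p₁ × p₂)/|p₁ × p₂|.
Here n̂_z ≈ -0.718; the vertex latitude is φ_max = arccos|n̂_z| ≈ 44.1°.

≈ 44.1°N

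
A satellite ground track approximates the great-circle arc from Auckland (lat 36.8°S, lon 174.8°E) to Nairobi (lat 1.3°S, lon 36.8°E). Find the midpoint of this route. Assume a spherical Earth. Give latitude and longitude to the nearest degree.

≈ lat 43°S, lon 90°E

The haversine formula gives a central angle δ ≈ 2.191 rad (125.5°) between the endpoints.
Interpolate at f = 1/2 with slerp weights a = sin((1−f)δ)/sin δ ≈ 1.093, b = sin(fδ)/sin δ ≈ 1.093.
p = a·p₁ + b·p₂ ≈ (0.003, 0.734, -0.679); φ = arcsin(p_z) ≈ -42.80°, λ = atan2(p_y, p_x) ≈ 89.74°.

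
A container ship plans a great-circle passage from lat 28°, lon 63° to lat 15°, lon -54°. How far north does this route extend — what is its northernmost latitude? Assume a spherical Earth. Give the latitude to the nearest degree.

The great circle lies in the plane with unit normal n̂ = (p₁ × p₂)/|p₁ × p₂|.
Here n̂_z ≈ -0.788; the vertex latitude is φ_max = arccos|n̂_z| ≈ 38.0°.

≈ 38°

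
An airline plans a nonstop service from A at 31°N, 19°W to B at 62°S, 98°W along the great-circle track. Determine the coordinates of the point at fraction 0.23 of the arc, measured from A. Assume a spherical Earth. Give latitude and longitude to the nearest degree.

Write both endpoints as unit vectors p₁, p₂ with components (cos φ cos λ, cos φ sin λ, sin φ).
The central angle between the endpoints is δ = arccos(p₁·p₂) ≈ 1.958 rad (112.2°).
Interpolate at f = 0.23 with slerp weights a = sin((1−f)δ)/sin δ ≈ 1.078, b = sin(fδ)/sin δ ≈ 0.470.
p = a·p₁ + b·p₂ ≈ (0.843, -0.519, 0.140); φ = arcsin(p_z) ≈ 8.05°, λ = atan2(p_y, p_x) ≈ -31.64°.

≈ 8°N, 32°W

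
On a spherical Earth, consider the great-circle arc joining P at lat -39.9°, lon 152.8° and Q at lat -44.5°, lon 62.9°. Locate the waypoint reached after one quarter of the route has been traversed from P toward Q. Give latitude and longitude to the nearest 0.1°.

≈ lat -48.0°, lon 133.8°

The haversine formula gives a central angle δ ≈ 1.103 rad (63.2°) between the endpoints.
Interpolate at f = 1/4 with slerp weights a = sin((1−f)δ)/sin δ ≈ 0.825, b = sin(fδ)/sin δ ≈ 0.305.
p = a·p₁ + b·p₂ ≈ (-0.464, 0.483, -0.743); φ = arcsin(p_z) ≈ -47.98°, λ = atan2(p_y, p_x) ≈ 133.83°.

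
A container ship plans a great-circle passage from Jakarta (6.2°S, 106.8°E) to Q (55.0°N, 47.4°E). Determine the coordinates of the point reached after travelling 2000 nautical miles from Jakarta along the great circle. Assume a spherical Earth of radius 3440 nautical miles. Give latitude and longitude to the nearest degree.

≈ (22°N, 89°E)

Write both endpoints as unit vectors p₁, p₂ with components (cos φ cos λ, cos φ sin λ, sin φ).
The central angle between the endpoints is δ = arccos(p₁·p₂) ≈ 1.368 rad (78.4°). The total great-circle distance is δ·R ≈ 1.368 × 3440 ≈ 4705 nmi, so the target fraction is f = 2000/4705 ≈ 0.425.
Interpolate at f ≈ 0.425 with slerp weights a = sin((1−f)δ)/sin δ ≈ 0.723, b = sin(fδ)/sin δ ≈ 0.561.
p = a·p₁ + b·p₂ ≈ (0.010, 0.924, 0.381); φ = arcsin(p_z) ≈ 22.41°, λ = atan2(p_y, p_x) ≈ 89.38°.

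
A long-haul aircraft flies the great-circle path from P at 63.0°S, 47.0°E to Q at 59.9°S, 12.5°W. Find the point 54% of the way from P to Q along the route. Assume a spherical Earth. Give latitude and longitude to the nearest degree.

≈ 65°S, 13°E

Convert each endpoint to a unit vector on the sphere (x = cos φ cos λ, y = cos φ sin λ, z = sin φ).
The central angle between the endpoints is δ = arccos(p₁·p₂) ≈ 0.481 rad (27.6°).
Interpolate at f = 0.54 with slerp weights a = sin((1−f)δ)/sin δ ≈ 0.474, b = sin(fδ)/sin δ ≈ 0.555.
p = a·p₁ + b·p₂ ≈ (0.419, 0.097, -0.903); φ = arcsin(p_z) ≈ -64.54°, λ = atan2(p_y, p_x) ≈ 13.08°.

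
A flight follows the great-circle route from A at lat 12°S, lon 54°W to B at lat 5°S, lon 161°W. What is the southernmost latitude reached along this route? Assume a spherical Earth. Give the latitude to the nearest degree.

The great circle lies in the plane with unit normal n̂ = (p₁ × p₂)/|p₁ × p₂|.
Here n̂_z ≈ -0.967; the vertex latitude is φ_max = arccos|n̂_z| ≈ 14.8°.

≈ 15°S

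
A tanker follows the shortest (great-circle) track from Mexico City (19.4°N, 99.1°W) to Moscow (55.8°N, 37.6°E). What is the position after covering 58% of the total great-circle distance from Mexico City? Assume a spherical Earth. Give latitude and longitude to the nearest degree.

From cos δ = sin φ₁ sin φ₂ + cos φ₁ cos φ₂ cos Δλ, the central angle is δ ≈ 1.682 rad (96.4°).
Interpolate at f = 0.58 with slerp weights a = sin((1−f)δ)/sin δ ≈ 0.653, b = sin(fδ)/sin δ ≈ 0.833.
p = a·p₁ + b·p₂ ≈ (0.274, -0.323, 0.906); φ = arcsin(p_z) ≈ 64.97°, λ = atan2(p_y, p_x) ≈ -49.70°.

≈ 65°N, 50°W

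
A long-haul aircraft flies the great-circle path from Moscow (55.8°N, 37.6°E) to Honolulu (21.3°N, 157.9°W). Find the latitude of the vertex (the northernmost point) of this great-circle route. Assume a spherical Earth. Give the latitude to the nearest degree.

≈ 82°N

The great circle lies in the plane with unit normal n̂ = (p₁ × p₂)/|p₁ × p₂|.
Here n̂_z ≈ +0.143; the vertex latitude is φ_max = arccos|n̂_z| ≈ 81.8°.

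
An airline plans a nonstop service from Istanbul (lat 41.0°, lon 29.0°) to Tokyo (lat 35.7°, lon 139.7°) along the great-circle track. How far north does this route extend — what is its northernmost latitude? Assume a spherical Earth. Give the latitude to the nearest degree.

≈ 54°

The great circle lies in the plane with unit normal n̂ = (p₁ × p₂)/|p₁ × p₂|.
Here n̂_z ≈ +0.581; the vertex latitude is φ_max = arccos|n̂_z| ≈ 54.5°.
Check via Clairaut: cos φ_max = |cos φ₁| · sin C = cos(41.0°)·sin(50.4°) ≈ 0.581, again giving ≈ 54.5°.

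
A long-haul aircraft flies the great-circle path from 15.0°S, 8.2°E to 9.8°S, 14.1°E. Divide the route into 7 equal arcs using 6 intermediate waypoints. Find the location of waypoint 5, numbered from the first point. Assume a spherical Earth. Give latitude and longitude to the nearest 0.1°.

Write both endpoints as unit vectors p₁, p₂ with components (cos φ cos λ, cos φ sin λ, sin φ).
The central angle between the endpoints is δ = arccos(p₁·p₂) ≈ 0.135 rad (7.8°).
Interpolate at f = 5/7 with slerp weights a = sin((1−f)δ)/sin δ ≈ 0.287, b = sin(fδ)/sin δ ≈ 0.715.
p = a·p₁ + b·p₂ ≈ (0.958, 0.211, -0.196); φ = arcsin(p_z) ≈ -11.30°, λ = atan2(p_y, p_x) ≈ 12.44°.

≈ 11.3°S, 12.4°E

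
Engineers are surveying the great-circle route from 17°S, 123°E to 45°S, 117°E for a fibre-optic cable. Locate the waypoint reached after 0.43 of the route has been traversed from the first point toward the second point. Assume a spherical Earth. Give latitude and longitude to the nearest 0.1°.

From cos δ = sin φ₁ sin φ₂ + cos φ₁ cos φ₂ cos Δλ, the central angle is δ ≈ 0.497 rad (28.4°).
Interpolate at f = 0.43 with slerp weights a = sin((1−f)δ)/sin δ ≈ 0.586, b = sin(fδ)/sin δ ≈ 0.445.
p = a·p₁ + b·p₂ ≈ (-0.448, 0.750, -0.486); φ = arcsin(p_z) ≈ -29.07°, λ = atan2(p_y, p_x) ≈ 120.84°.

≈ 29.1°S, 120.8°E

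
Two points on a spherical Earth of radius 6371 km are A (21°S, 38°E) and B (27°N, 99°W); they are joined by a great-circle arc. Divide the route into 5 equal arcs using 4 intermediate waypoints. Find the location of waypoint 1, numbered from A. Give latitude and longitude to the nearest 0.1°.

≈ (10.6°S, 10.8°E)

Convert each endpoint to a unit vector on the sphere (x = cos φ cos λ, y = cos φ sin λ, z = sin φ).
The central angle between the endpoints is δ = arccos(p₁·p₂) ≈ 2.451 rad (140.4°).
Interpolate at f = 1/5 with slerp weights a = sin((1−f)δ)/sin δ ≈ 1.452, b = sin(fδ)/sin δ ≈ 0.739.
p = a·p₁ + b·p₂ ≈ (0.965, 0.184, -0.185); φ = arcsin(p_z) ≈ -10.65°, λ = atan2(p_y, p_x) ≈ 10.79°.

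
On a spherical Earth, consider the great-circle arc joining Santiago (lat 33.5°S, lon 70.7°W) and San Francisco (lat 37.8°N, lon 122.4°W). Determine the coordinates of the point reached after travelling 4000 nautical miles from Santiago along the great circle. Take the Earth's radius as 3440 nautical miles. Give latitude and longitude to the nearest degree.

≈ lat 22°N, lon 109°W

The haversine formula gives a central angle δ ≈ 1.501 rad (86.0°) between the endpoints. The total great-circle distance is δ·R ≈ 1.501 × 3440 ≈ 5162 nmi, so the target fraction is f = 4000/5162 ≈ 0.775.
Interpolate at f ≈ 0.775 with slerp weights a = sin((1−f)δ)/sin δ ≈ 0.332, b = sin(fδ)/sin δ ≈ 0.920.
p = a·p₁ + b·p₂ ≈ (-0.298, -0.875, 0.381); φ = arcsin(p_z) ≈ 22.37°, λ = atan2(p_y, p_x) ≈ -108.80°.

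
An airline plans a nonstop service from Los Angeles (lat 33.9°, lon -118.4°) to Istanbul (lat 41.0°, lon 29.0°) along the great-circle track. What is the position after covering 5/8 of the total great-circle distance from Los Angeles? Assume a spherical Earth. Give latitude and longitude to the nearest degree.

Convert each endpoint to a unit vector on the sphere (x = cos φ cos λ, y = cos φ sin λ, z = sin φ).
The central angle between the endpoints is δ = arccos(p₁·p₂) ≈ 1.733 rad (99.3°).
Interpolate at f = 5/8 with slerp weights a = sin((1−f)δ)/sin δ ≈ 0.613, b = sin(fδ)/sin δ ≈ 0.895.
p = a·p₁ + b·p₂ ≈ (0.349, -0.120, 0.929); φ = arcsin(p_z) ≈ 68.35°, λ = atan2(p_y, p_x) ≈ -19.01°.

≈ lat 68°, lon -19°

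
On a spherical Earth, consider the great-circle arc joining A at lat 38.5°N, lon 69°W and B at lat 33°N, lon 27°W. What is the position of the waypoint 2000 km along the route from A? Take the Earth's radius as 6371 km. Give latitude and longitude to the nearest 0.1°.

From cos δ = sin φ₁ sin φ₂ + cos φ₁ cos φ₂ cos Δλ, the central angle is δ ≈ 0.597 rad (34.2°). The total great-circle distance is δ·R ≈ 0.597 × 6371 ≈ 3806 km, so the target fraction is f = 2000/3806 ≈ 0.525.
Interpolate at f ≈ 0.525 with slerp weights a = sin((1−f)δ)/sin δ ≈ 0.497, b = sin(fδ)/sin δ ≈ 0.549.
p = a·p₁ + b·p₂ ≈ (0.550, -0.572, 0.609); φ = arcsin(p_z) ≈ 37.48°, λ = atan2(p_y, p_x) ≈ -46.16°.

≈ lat 37.5°N, lon 46.2°W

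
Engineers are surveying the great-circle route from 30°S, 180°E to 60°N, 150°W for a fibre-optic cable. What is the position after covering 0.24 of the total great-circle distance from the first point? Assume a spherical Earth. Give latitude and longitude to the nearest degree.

≈ 8°S, 174°W

Write both endpoints as unit vectors p₁, p₂ with components (cos φ cos λ, cos φ sin λ, sin φ).
The central angle between the endpoints is δ = arccos(p₁·p₂) ≈ 1.629 rad (93.3°).
Interpolate at f = 0.24 with slerp weights a = sin((1−f)δ)/sin δ ≈ 0.947, b = sin(fδ)/sin δ ≈ 0.382.
p = a·p₁ + b·p₂ ≈ (-0.985, -0.095, -0.143); φ = arcsin(p_z) ≈ -8.21°, λ = atan2(p_y, p_x) ≈ -174.47°.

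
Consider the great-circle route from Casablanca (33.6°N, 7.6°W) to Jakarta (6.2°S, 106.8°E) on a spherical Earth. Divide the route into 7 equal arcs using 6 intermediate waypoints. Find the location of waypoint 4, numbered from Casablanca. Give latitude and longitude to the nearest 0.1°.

≈ (20.3°N, 65.2°E)

Convert each endpoint to a unit vector on the sphere (x = cos φ cos λ, y = cos φ sin λ, z = sin φ).
The central angle between the endpoints is δ = arccos(p₁·p₂) ≈ 1.984 rad (113.7°).
Interpolate at f = 4/7 with slerp weights a = sin((1−f)δ)/sin δ ≈ 0.821, b = sin(fδ)/sin δ ≈ 0.989.
p = a·p₁ + b·p₂ ≈ (0.393, 0.851, 0.347); φ = arcsin(p_z) ≈ 20.32°, λ = atan2(p_y, p_x) ≈ 65.20°.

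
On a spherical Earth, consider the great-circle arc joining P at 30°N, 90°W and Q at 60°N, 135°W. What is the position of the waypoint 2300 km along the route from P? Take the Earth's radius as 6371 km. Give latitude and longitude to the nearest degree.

Write both endpoints as unit vectors p₁, p₂ with components (cos φ cos λ, cos φ sin λ, sin φ).
The central angle between the endpoints is δ = arccos(p₁·p₂) ≈ 0.739 rad (42.3°). The total great-circle distance is δ·R ≈ 0.739 × 6371 ≈ 4708 km, so the target fraction is f = 2300/4708 ≈ 0.489.
Interpolate at f ≈ 0.489 with slerp weights a = sin((1−f)δ)/sin δ ≈ 0.548, b = sin(fδ)/sin δ ≈ 0.524.
p = a·p₁ + b·p₂ ≈ (-0.185, -0.660, 0.728); φ = arcsin(p_z) ≈ 46.73°, λ = atan2(p_y, p_x) ≈ -105.70°.

≈ 47°N, 106°W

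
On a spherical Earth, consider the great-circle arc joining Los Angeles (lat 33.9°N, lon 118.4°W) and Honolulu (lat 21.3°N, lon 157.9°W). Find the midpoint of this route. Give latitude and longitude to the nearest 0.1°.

≈ lat 29.0°N, lon 139.3°W

Write both endpoints as unit vectors p₁, p₂ with components (cos φ cos λ, cos φ sin λ, sin φ).
The central angle between the endpoints is δ = arccos(p₁·p₂) ≈ 0.645 rad (36.9°).
Interpolate at f = 1/2 with slerp weights a = sin((1−f)δ)/sin δ ≈ 0.527, b = sin(fδ)/sin δ ≈ 0.527.
p = a·p₁ + b·p₂ ≈ (-0.663, -0.570, 0.486); φ = arcsin(p_z) ≈ 29.05°, λ = atan2(p_y, p_x) ≈ -139.34°.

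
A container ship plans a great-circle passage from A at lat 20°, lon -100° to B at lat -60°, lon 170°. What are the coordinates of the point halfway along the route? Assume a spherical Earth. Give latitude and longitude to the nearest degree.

≈ lat -26°, lon -128°

Write both endpoints as unit vectors p₁, p₂ with components (cos φ cos λ, cos φ sin λ, sin φ).
The central angle between the endpoints is δ = arccos(p₁·p₂) ≈ 1.872 rad (107.2°).
Interpolate at f = 1/2 with slerp weights a = sin((1−f)δ)/sin δ ≈ 0.843, b = sin(fδ)/sin δ ≈ 0.843.
p = a·p₁ + b·p₂ ≈ (-0.553, -0.707, -0.442); φ = arcsin(p_z) ≈ -26.21°, λ = atan2(p_y, p_x) ≈ -128.02°.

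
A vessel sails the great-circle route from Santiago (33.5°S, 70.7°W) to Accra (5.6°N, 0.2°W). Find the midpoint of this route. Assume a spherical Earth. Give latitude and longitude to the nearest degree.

≈ 17°S, 32°W

Write both endpoints as unit vectors p₁, p₂ with components (cos φ cos λ, cos φ sin λ, sin φ).
The central angle between the endpoints is δ = arccos(p₁·p₂) ≈ 1.346 rad (77.1°).
Interpolate at f = 1/2 with slerp weights a = sin((1−f)δ)/sin δ ≈ 0.639, b = sin(fδ)/sin δ ≈ 0.639.
p = a·p₁ + b·p₂ ≈ (0.813, -0.505, -0.290); φ = arcsin(p_z) ≈ -16.89°, λ = atan2(p_y, p_x) ≈ -31.88°.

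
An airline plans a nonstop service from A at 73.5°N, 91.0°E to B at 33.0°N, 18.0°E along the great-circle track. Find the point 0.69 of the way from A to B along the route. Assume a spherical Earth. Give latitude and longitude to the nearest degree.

≈ 48°N, 26°E

Convert each endpoint to a unit vector on the sphere (x = cos φ cos λ, y = cos φ sin λ, z = sin φ).
The central angle between the endpoints is δ = arccos(p₁·p₂) ≈ 0.937 rad (53.7°).
Interpolate at f = 0.69 with slerp weights a = sin((1−f)δ)/sin δ ≈ 0.355, b = sin(fδ)/sin δ ≈ 0.748.
p = a·p₁ + b·p₂ ≈ (0.595, 0.295, 0.748); φ = arcsin(p_z) ≈ 48.42°, λ = atan2(p_y, p_x) ≈ 26.37°.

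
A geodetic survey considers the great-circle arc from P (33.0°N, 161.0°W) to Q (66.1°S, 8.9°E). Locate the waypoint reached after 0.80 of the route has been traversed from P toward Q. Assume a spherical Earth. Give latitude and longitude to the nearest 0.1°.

Write both endpoints as unit vectors p₁, p₂ with components (cos φ cos λ, cos φ sin λ, sin φ).
The central angle between the endpoints is δ = arccos(p₁·p₂) ≈ 2.554 rad (146.4°).
Interpolate at f = 0.80 with slerp weights a = sin((1−f)δ)/sin δ ≈ 0.882, b = sin(fδ)/sin δ ≈ 1.607.
p = a·p₁ + b·p₂ ≈ (-0.057, -0.140, -0.989); φ = arcsin(p_z) ≈ -81.30°, λ = atan2(p_y, p_x) ≈ -111.96°.

≈ (81.3°S, 112.0°W)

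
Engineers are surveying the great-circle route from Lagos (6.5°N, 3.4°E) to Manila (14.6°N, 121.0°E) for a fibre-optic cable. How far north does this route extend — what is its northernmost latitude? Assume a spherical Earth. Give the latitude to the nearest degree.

The great circle lies in the plane with unit normal n̂ = (p₁ × p₂)/|p₁ × p₂|.
Here n̂_z ≈ +0.937; the vertex latitude is φ_max = arccos|n̂_z| ≈ 20.4°.
Check via Clairaut: cos φ_max = |cos φ₁| · sin C = cos(6.5°)·sin(70.6°) ≈ 0.937, again giving ≈ 20.4°.

≈ 20°N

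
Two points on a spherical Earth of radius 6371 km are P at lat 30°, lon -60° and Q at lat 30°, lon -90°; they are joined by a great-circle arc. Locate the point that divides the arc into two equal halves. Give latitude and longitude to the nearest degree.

From cos δ = sin φ₁ sin φ₂ + cos φ₁ cos φ₂ cos Δλ, the central angle is δ ≈ 0.452 rad (25.9°).
Interpolate at f = 1/2 with slerp weights a = sin((1−f)δ)/sin δ ≈ 0.513, b = sin(fδ)/sin δ ≈ 0.513.
p = a·p₁ + b·p₂ ≈ (0.222, -0.829, 0.513); φ = arcsin(p_z) ≈ 30.87°, λ = atan2(p_y, p_x) ≈ -75.00°.

≈ lat 31°, lon -75°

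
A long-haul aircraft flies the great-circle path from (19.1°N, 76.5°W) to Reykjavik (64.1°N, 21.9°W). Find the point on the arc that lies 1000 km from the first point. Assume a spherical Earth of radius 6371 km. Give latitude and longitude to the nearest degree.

Write both endpoints as unit vectors p₁, p₂ with components (cos φ cos λ, cos φ sin λ, sin φ).
The central angle between the endpoints is δ = arccos(p₁·p₂) ≈ 1.008 rad (57.8°). The total great-circle distance is δ·R ≈ 1.008 × 6371 ≈ 6423 km, so the target fraction is f = 1000/6423 ≈ 0.156.
Interpolate at f ≈ 0.156 with slerp weights a = sin((1−f)δ)/sin δ ≈ 0.889, b = sin(fδ)/sin δ ≈ 0.185.
p = a·p₁ + b·p₂ ≈ (0.271, -0.847, 0.457); φ = arcsin(p_z) ≈ 27.21°, λ = atan2(p_y, p_x) ≈ -72.26°.

≈ (27°N, 72°W)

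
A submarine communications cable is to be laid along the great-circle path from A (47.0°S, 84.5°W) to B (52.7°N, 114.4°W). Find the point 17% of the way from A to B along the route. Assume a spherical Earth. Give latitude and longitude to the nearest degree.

Write both endpoints as unit vectors p₁, p₂ with components (cos φ cos λ, cos φ sin λ, sin φ).
The central angle between the endpoints is δ = arccos(p₁·p₂) ≈ 1.796 rad (102.9°).
Interpolate at f = 0.17 with slerp weights a = sin((1−f)δ)/sin δ ≈ 1.023, b = sin(fδ)/sin δ ≈ 0.308.
p = a·p₁ + b·p₂ ≈ (-0.010, -0.864, -0.503); φ = arcsin(p_z) ≈ -30.17°, λ = atan2(p_y, p_x) ≈ -90.69°.

≈ (30°S, 91°W)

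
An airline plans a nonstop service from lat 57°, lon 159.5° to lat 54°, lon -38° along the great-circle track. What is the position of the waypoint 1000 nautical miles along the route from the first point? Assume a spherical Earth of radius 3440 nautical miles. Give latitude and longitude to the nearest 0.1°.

Convert each endpoint to a unit vector on the sphere (x = cos φ cos λ, y = cos φ sin λ, z = sin φ).
The central angle between the endpoints is δ = arccos(p₁·p₂) ≈ 1.188 rad (68.1°). The total great-circle distance is δ·R ≈ 1.188 × 3440 ≈ 4088 nmi, so the target fraction is f = 1000/4088 ≈ 0.245.
Interpolate at f ≈ 0.245 with slerp weights a = sin((1−f)δ)/sin δ ≈ 0.843, b = sin(fδ)/sin δ ≈ 0.309.
p = a·p₁ + b·p₂ ≈ (-0.287, 0.049, 0.957); φ = arcsin(p_z) ≈ 73.08°, λ = atan2(p_y, p_x) ≈ 170.32°.

≈ lat 73.1°, lon 170.3°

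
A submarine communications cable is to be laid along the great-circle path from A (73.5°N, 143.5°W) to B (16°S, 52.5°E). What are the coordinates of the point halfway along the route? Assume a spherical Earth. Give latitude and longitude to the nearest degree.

Convert each endpoint to a unit vector on the sphere (x = cos φ cos λ, y = cos φ sin λ, z = sin φ).
The central angle between the endpoints is δ = arccos(p₁·p₂) ≈ 2.126 rad (121.8°).
Interpolate at f = 1/2 with slerp weights a = sin((1−f)δ)/sin δ ≈ 1.028, b = sin(fδ)/sin δ ≈ 1.028.
p = a·p₁ + b·p₂ ≈ (0.367, 0.610, 0.702); φ = arcsin(p_z) ≈ 44.60°, λ = atan2(p_y, p_x) ≈ 58.99°.

≈ (45°N, 59°E)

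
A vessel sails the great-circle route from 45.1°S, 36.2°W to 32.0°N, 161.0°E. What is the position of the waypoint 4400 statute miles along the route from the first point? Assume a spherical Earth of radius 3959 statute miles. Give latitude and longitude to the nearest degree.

≈ 45°S, 133°W

Write both endpoints as unit vectors p₁, p₂ with components (cos φ cos λ, cos φ sin λ, sin φ).
The central angle between the endpoints is δ = arccos(p₁·p₂) ≈ 2.815 rad (161.3°). The total great-circle distance is δ·R ≈ 2.815 × 3959 ≈ 11145 mi, so the target fraction is f = 4400/11145 ≈ 0.395.
Interpolate at f ≈ 0.395 with slerp weights a = sin((1−f)δ)/sin δ ≈ 3.091, b = sin(fδ)/sin δ ≈ 2.795.
p = a·p₁ + b·p₂ ≈ (-0.481, -0.517, -0.708); φ = arcsin(p_z) ≈ -45.10°, λ = atan2(p_y, p_x) ≈ -132.92°.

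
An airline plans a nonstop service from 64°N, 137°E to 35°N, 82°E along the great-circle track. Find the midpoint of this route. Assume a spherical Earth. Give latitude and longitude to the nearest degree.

≈ 53°N, 101°E

Convert each endpoint to a unit vector on the sphere (x = cos φ cos λ, y = cos φ sin λ, z = sin φ).
The central angle between the endpoints is δ = arccos(p₁·p₂) ≈ 0.765 rad (43.8°).
Interpolate at f = 1/2 with slerp weights a = sin((1−f)δ)/sin δ ≈ 0.539, b = sin(fδ)/sin δ ≈ 0.539.
p = a·p₁ + b·p₂ ≈ (-0.111, 0.598, 0.794); φ = arcsin(p_z) ≈ 52.51°, λ = atan2(p_y, p_x) ≈ 100.54°.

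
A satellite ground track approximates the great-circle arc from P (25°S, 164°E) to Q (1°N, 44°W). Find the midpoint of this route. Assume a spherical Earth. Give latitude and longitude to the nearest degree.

Write both endpoints as unit vectors p₁, p₂ with components (cos φ cos λ, cos φ sin λ, sin φ).
The central angle between the endpoints is δ = arccos(p₁·p₂) ≈ 2.511 rad (143.9°).
Interpolate at f = 1/2 with slerp weights a = sin((1−f)δ)/sin δ ≈ 1.612, b = sin(fδ)/sin δ ≈ 1.612.
p = a·p₁ + b·p₂ ≈ (-0.245, -0.717, -0.653); φ = arcsin(p_z) ≈ -40.76°, λ = atan2(p_y, p_x) ≈ -108.87°.

≈ (41°S, 109°W)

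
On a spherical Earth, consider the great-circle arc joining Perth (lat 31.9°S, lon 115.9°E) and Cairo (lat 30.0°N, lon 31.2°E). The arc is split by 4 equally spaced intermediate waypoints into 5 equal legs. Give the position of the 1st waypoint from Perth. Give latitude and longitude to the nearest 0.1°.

Write both endpoints as unit vectors p₁, p₂ with components (cos φ cos λ, cos φ sin λ, sin φ).
The central angle between the endpoints is δ = arccos(p₁·p₂) ≈ 1.768 rad (101.3°).
Interpolate at f = 1/5 with slerp weights a = sin((1−f)δ)/sin δ ≈ 1.007, b = sin(fδ)/sin δ ≈ 0.353.
p = a·p₁ + b·p₂ ≈ (-0.112, 0.928, -0.356); φ = arcsin(p_z) ≈ -20.84°, λ = atan2(p_y, p_x) ≈ 96.88°.

≈ lat 20.8°S, lon 96.9°E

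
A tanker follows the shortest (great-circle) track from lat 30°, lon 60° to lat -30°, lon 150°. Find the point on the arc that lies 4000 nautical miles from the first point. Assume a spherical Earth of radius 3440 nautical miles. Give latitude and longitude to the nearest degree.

≈ lat -9°, lon 116°

Convert each endpoint to a unit vector on the sphere (x = cos φ cos λ, y = cos φ sin λ, z = sin φ).
The central angle between the endpoints is δ = arccos(p₁·p₂) ≈ 1.823 rad (104.5°). The total great-circle distance is δ·R ≈ 1.823 × 3440 ≈ 6273 nmi, so the target fraction is f = 4000/6273 ≈ 0.638.
Interpolate at f ≈ 0.638 with slerp weights a = sin((1−f)δ)/sin δ ≈ 0.634, b = sin(fδ)/sin δ ≈ 0.948.
p = a·p₁ + b·p₂ ≈ (-0.437, 0.886, -0.157); φ = arcsin(p_z) ≈ -9.04°, λ = atan2(p_y, p_x) ≈ 116.24°.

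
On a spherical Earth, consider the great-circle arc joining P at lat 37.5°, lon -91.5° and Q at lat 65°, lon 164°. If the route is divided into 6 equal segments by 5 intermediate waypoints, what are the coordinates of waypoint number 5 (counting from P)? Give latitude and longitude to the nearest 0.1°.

Convert each endpoint to a unit vector on the sphere (x = cos φ cos λ, y = cos φ sin λ, z = sin φ).
The central angle between the endpoints is δ = arccos(p₁·p₂) ≈ 1.084 rad (62.1°).
Interpolate at f = 5/6 with slerp weights a = sin((1−f)δ)/sin δ ≈ 0.203, b = sin(fδ)/sin δ ≈ 0.889.
p = a·p₁ + b·p₂ ≈ (-0.365, -0.058, 0.929); φ = arcsin(p_z) ≈ 68.30°, λ = atan2(p_y, p_x) ≈ -171.02°.

≈ lat 68.3°, lon -171.0°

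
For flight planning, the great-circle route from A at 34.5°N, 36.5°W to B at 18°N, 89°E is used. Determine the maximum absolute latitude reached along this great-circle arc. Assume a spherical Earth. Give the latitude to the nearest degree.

≈ 48°N

The great circle lies in the plane with unit normal n̂ = (p₁ × p₂)/|p₁ × p₂|.
Here n̂_z ≈ +0.665; the vertex latitude is φ_max = arccos|n̂_z| ≈ 48.3°.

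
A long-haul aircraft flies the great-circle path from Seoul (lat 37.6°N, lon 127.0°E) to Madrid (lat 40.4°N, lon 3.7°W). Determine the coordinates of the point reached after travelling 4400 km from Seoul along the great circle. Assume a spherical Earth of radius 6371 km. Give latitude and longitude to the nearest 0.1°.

≈ lat 61.9°N, lon 75.6°E

Write both endpoints as unit vectors p₁, p₂ with components (cos φ cos λ, cos φ sin λ, sin φ).
The central angle between the endpoints is δ = arccos(p₁·p₂) ≈ 1.569 rad (89.9°). The total great-circle distance is δ·R ≈ 1.569 × 6371 ≈ 9995 km, so the target fraction is f = 4400/9995 ≈ 0.440.
Interpolate at f ≈ 0.440 with slerp weights a = sin((1−f)δ)/sin δ ≈ 0.770, b = sin(fδ)/sin δ ≈ 0.637.
p = a·p₁ + b·p₂ ≈ (0.117, 0.456, 0.882); φ = arcsin(p_z) ≈ 61.94°, λ = atan2(p_y, p_x) ≈ 75.58°.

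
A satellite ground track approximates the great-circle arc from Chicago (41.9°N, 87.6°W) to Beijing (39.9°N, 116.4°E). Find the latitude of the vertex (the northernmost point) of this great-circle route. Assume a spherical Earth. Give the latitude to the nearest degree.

The great circle lies in the plane with unit normal n̂ = (p₁ × p₂)/|p₁ × p₂|.
Here n̂_z ≈ -0.233; the vertex latitude is φ_max = arccos|n̂_z| ≈ 76.5°.

≈ 77°N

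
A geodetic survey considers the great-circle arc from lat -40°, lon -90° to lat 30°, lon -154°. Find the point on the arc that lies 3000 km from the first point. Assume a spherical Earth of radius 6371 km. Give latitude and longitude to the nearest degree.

≈ lat -21°, lon -112°

From cos δ = sin φ₁ sin φ₂ + cos φ₁ cos φ₂ cos Δλ, the central angle is δ ≈ 1.601 rad (91.8°). The total great-circle distance is δ·R ≈ 1.601 × 6371 ≈ 10202 km, so the target fraction is f = 3000/10202 ≈ 0.294.
Interpolate at f ≈ 0.294 with slerp weights a = sin((1−f)δ)/sin δ ≈ 0.905, b = sin(fδ)/sin δ ≈ 0.454.
p = a·p₁ + b·p₂ ≈ (-0.353, -0.866, -0.355); φ = arcsin(p_z) ≈ -20.78°, λ = atan2(p_y, p_x) ≈ -112.20°.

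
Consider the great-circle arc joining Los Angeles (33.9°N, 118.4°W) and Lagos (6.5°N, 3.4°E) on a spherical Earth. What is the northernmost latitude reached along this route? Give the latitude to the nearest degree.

The great circle lies in the plane with unit normal n̂ = (p₁ × p₂)/|p₁ × p₂|.
Here n̂_z ≈ +0.755; the vertex latitude is φ_max = arccos|n̂_z| ≈ 41.0°.
Check via Clairaut: cos φ_max = |cos φ₁| · sin C = cos(33.9°)·sin(65.4°) ≈ 0.755, again giving ≈ 41.0°.

≈ 41°N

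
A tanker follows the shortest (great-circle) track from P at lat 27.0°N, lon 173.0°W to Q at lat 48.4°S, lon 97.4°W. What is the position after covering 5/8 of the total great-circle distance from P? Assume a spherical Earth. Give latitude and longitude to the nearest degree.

The haversine formula gives a central angle δ ≈ 1.764 rad (101.1°) between the endpoints.
Interpolate at f = 5/8 with slerp weights a = sin((1−f)δ)/sin δ ≈ 0.626, b = sin(fδ)/sin δ ≈ 0.909.
p = a·p₁ + b·p₂ ≈ (-0.631, -0.667, -0.396); φ = arcsin(p_z) ≈ -23.32°, λ = atan2(p_y, p_x) ≈ -133.44°.

≈ lat 23°S, lon 133°W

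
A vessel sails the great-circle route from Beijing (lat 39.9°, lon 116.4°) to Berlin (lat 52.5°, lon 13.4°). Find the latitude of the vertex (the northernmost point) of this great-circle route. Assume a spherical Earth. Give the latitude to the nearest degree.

The great circle lies in the plane with unit normal n̂ = (p₁ × p₂)/|p₁ × p₂|.
Here n̂_z ≈ -0.497; the vertex latitude is φ_max = arccos|n̂_z| ≈ 60.2°.
Check via Clairaut: cos φ_max = |cos φ₁| · sin C = cos(39.9°)·sin(40.4°) ≈ 0.497, again giving ≈ 60.2°.

≈ 60°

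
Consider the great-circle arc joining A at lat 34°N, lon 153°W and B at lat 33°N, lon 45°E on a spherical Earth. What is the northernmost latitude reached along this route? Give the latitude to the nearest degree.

The great circle lies in the plane with unit normal n̂ = (p₁ × p₂)/|p₁ × p₂|.
Here n̂_z ≈ -0.230; the vertex latitude is φ_max = arccos|n̂_z| ≈ 76.7°.
Check via Clairaut: cos φ_max = |cos φ₁| · sin C = cos(34.0°)·sin(16.1°) ≈ 0.230, again giving ≈ 76.7°.

≈ 77°N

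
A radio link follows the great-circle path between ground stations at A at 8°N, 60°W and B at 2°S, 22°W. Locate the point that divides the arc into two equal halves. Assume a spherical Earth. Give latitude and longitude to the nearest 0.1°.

Convert each endpoint to a unit vector on the sphere (x = cos φ cos λ, y = cos φ sin λ, z = sin φ).
The central angle between the endpoints is δ = arccos(p₁·p₂) ≈ 0.684 rad (39.2°).
Interpolate at f = 1/2 with slerp weights a = sin((1−f)δ)/sin δ ≈ 0.531, b = sin(fδ)/sin δ ≈ 0.531.
p = a·p₁ + b·p₂ ≈ (0.755, -0.654, 0.055); φ = arcsin(p_z) ≈ 3.17°, λ = atan2(p_y, p_x) ≈ -40.91°.

≈ 3.2°N, 40.9°W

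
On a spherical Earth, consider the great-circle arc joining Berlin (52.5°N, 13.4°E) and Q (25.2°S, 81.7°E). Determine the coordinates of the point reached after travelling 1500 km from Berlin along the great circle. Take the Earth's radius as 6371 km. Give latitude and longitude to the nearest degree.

Write both endpoints as unit vectors p₁, p₂ with components (cos φ cos λ, cos φ sin λ, sin φ).
The central angle between the endpoints is δ = arccos(p₁·p₂) ≈ 1.705 rad (97.7°). The total great-circle distance is δ·R ≈ 1.705 × 6371 ≈ 10865 km, so the target fraction is f = 1500/10865 ≈ 0.138.
Interpolate at f ≈ 0.138 with slerp weights a = sin((1−f)δ)/sin δ ≈ 1.004, b = sin(fδ)/sin δ ≈ 0.235.
p = a·p₁ + b·p₂ ≈ (0.625, 0.352, 0.696); φ = arcsin(p_z) ≈ 44.13°, λ = atan2(p_y, p_x) ≈ 29.40°.

≈ (44°N, 29°E)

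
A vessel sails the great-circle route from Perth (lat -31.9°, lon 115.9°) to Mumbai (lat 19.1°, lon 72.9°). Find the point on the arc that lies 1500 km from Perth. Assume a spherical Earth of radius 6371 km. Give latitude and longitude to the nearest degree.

The haversine formula gives a central angle δ ≈ 1.144 rad (65.6°) between the endpoints. The total great-circle distance is δ·R ≈ 1.144 × 6371 ≈ 7289 km, so the target fraction is f = 1500/7289 ≈ 0.206.
Interpolate at f ≈ 0.206 with slerp weights a = sin((1−f)δ)/sin δ ≈ 0.866, b = sin(fδ)/sin δ ≈ 0.256.
p = a·p₁ + b·p₂ ≈ (-0.250, 0.893, -0.374); φ = arcsin(p_z) ≈ -21.96°, λ = atan2(p_y, p_x) ≈ 105.64°.

≈ lat -22°, lon 106°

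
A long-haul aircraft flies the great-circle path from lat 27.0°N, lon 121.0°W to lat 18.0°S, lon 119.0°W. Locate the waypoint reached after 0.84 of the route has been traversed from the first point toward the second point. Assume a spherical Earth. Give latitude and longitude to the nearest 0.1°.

≈ lat 10.8°S, lon 119.3°W

The haversine formula gives a central angle δ ≈ 0.786 rad (45.0°) between the endpoints.
Interpolate at f = 0.84 with slerp weights a = sin((1−f)δ)/sin δ ≈ 0.177, b = sin(fδ)/sin δ ≈ 0.867.
p = a·p₁ + b·p₂ ≈ (-0.481, -0.856, -0.187); φ = arcsin(p_z) ≈ -10.80°, λ = atan2(p_y, p_x) ≈ -119.32°.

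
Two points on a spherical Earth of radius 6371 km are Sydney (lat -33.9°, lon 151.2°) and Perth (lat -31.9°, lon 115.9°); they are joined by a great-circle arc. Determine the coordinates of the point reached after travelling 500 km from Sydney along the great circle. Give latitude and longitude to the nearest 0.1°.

≈ lat -34.3°, lon 145.8°

The haversine formula gives a central angle δ ≈ 0.516 rad (29.6°) between the endpoints. The total great-circle distance is δ·R ≈ 0.516 × 6371 ≈ 3287 km, so the target fraction is f = 500/3287 ≈ 0.152.
Interpolate at f ≈ 0.152 with slerp weights a = sin((1−f)δ)/sin δ ≈ 0.859, b = sin(fδ)/sin δ ≈ 0.159.
p = a·p₁ + b·p₂ ≈ (-0.683, 0.465, -0.563); φ = arcsin(p_z) ≈ -34.26°, λ = atan2(p_y, p_x) ≈ 145.79°.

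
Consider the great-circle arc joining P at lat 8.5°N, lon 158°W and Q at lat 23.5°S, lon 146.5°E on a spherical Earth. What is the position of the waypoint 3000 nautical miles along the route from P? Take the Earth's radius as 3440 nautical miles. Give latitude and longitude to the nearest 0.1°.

From cos δ = sin φ₁ sin φ₂ + cos φ₁ cos φ₂ cos Δλ, the central angle is δ ≈ 1.099 rad (62.9°). The total great-circle distance is δ·R ≈ 1.099 × 3440 ≈ 3779 nmi, so the target fraction is f = 3000/3779 ≈ 0.794.
Interpolate at f ≈ 0.794 with slerp weights a = sin((1−f)δ)/sin δ ≈ 0.252, b = sin(fδ)/sin δ ≈ 0.860.
p = a·p₁ + b·p₂ ≈ (-0.889, 0.342, -0.306); φ = arcsin(p_z) ≈ -17.79°, λ = atan2(p_y, p_x) ≈ 158.97°.

≈ lat 17.8°S, lon 159.0°E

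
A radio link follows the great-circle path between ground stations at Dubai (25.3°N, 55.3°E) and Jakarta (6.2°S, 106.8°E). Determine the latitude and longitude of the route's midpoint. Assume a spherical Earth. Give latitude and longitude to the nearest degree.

Convert each endpoint to a unit vector on the sphere (x = cos φ cos λ, y = cos φ sin λ, z = sin φ).
The central angle between the endpoints is δ = arccos(p₁·p₂) ≈ 1.032 rad (59.1°).
Interpolate at f = 1/2 with slerp weights a = sin((1−f)δ)/sin δ ≈ 0.575, b = sin(fδ)/sin δ ≈ 0.575.
p = a·p₁ + b·p₂ ≈ (0.131, 0.974, 0.184); φ = arcsin(p_z) ≈ 10.58°, λ = atan2(p_y, p_x) ≈ 82.36°.

≈ (11°N, 82°E)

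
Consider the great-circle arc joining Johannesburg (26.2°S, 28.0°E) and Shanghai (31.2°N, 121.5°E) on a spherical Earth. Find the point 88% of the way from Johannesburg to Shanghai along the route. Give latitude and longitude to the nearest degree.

≈ (26°N, 108°E)

From cos δ = sin φ₁ sin φ₂ + cos φ₁ cos φ₂ cos Δλ, the central angle is δ ≈ 1.850 rad (106.0°).
Interpolate at f = 0.88 with slerp weights a = sin((1−f)δ)/sin δ ≈ 0.229, b = sin(fδ)/sin δ ≈ 1.039.
p = a·p₁ + b·p₂ ≈ (-0.283, 0.854, 0.437); φ = arcsin(p_z) ≈ 25.91°, λ = atan2(p_y, p_x) ≈ 108.32°.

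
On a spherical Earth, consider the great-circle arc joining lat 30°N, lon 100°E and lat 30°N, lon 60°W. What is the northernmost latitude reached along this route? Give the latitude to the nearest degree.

≈ 73°N

The great circle lies in the plane with unit normal n̂ = (p₁ × p₂)/|p₁ × p₂|.
Here n̂_z ≈ -0.288; the vertex latitude is φ_max = arccos|n̂_z| ≈ 73.3°.
Check via Clairaut: cos φ_max = |cos φ₁| · sin C = cos(30.0°)·sin(19.4°) ≈ 0.288, again giving ≈ 73.3°.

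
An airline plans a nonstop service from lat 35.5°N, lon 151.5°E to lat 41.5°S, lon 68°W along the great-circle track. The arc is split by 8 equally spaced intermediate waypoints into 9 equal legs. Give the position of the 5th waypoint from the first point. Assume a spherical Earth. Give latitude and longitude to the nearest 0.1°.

The haversine formula gives a central angle δ ≈ 2.597 rad (148.8°) between the endpoints.
Interpolate at f = 5/9 with slerp weights a = sin((1−f)δ)/sin δ ≈ 1.765, b = sin(fδ)/sin δ ≈ 1.914.
p = a·p₁ + b·p₂ ≈ (-0.726, -0.644, -0.243); φ = arcsin(p_z) ≈ -14.09°, λ = atan2(p_y, p_x) ≈ -138.43°.

≈ lat 14.1°S, lon 138.4°W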